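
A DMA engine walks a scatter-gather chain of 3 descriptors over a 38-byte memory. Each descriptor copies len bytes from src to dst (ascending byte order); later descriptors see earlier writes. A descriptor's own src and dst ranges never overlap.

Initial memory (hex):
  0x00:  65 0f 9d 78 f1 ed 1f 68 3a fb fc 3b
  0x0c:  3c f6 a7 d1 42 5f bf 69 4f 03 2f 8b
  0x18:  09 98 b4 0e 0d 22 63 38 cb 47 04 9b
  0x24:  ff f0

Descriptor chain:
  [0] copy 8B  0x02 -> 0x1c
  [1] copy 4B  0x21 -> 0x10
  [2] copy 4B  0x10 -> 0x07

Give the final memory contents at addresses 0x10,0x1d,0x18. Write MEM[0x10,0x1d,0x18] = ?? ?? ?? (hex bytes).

MEM[0x10,0x1d,0x18] = 68 78 09

  after D0: wrote 8B at 0x1c = 9d78f1ed1f683afb
  after D1: wrote 4B at 0x10 = 683afbff
  after D2: wrote 4B at 0x07 = 683afbff
query mem[0x10]=0x68, mem[0x1d]=0x78, mem[0x18]=0x09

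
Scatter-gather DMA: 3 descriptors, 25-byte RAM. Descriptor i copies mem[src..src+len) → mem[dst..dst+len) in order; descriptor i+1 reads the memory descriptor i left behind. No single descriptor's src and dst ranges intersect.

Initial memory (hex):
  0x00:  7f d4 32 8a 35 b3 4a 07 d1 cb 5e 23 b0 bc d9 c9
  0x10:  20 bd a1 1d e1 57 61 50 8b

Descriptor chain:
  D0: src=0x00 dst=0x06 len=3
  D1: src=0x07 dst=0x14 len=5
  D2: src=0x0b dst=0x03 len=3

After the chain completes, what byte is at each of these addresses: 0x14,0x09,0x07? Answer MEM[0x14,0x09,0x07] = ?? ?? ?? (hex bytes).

MEM[0x14,0x09,0x07] = d4 cb d4

  after D0: wrote 3B at 0x06 = 7fd432
  after D1: wrote 5B at 0x14 = d432cb5e23
  after D2: wrote 3B at 0x03 = 23b0bc
query mem[0x14]=0xd4, mem[0x09]=0xcb, mem[0x07]=0xd4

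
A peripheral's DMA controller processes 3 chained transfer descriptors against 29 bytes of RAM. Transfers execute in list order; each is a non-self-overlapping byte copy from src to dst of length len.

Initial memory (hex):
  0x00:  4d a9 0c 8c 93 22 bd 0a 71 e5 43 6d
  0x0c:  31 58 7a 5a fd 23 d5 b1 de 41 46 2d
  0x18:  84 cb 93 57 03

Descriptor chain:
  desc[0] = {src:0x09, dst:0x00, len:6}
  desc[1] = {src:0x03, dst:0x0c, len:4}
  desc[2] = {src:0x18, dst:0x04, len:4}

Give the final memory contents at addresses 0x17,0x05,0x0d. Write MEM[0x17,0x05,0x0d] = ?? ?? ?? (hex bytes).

#0 dst[0x00+6] := {0xe5,0x43,0x6d,0x31,0x58,0x7a}
#1 dst[0x0c+4] := {0x31,0x58,0x7a,0xbd}
#2 dst[0x04+4] := {0x84,0xcb,0x93,0x57}
query mem[0x17]=0x2d, mem[0x05]=0xcb, mem[0x0d]=0x58

MEM[0x17,0x05,0x0d] = 2d cb 58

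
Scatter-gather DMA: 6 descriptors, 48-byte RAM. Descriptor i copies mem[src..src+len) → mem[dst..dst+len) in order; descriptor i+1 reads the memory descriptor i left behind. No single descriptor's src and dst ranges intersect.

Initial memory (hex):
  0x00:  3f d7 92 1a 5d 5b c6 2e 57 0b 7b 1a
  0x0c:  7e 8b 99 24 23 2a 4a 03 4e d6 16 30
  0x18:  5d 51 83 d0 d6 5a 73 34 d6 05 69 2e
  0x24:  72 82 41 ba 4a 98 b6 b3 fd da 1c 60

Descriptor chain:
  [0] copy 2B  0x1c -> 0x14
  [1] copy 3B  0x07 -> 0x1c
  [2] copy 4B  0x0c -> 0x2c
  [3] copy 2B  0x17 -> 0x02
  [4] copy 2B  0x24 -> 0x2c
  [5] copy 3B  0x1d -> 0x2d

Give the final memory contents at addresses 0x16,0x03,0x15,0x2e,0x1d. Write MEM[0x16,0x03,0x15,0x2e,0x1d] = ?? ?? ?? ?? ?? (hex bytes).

MEM[0x16,0x03,0x15,0x2e,0x1d] = 16 5d 5a 0b 57

D0: mem[0x14..0x15] <- [d6 5a]
D1: mem[0x1c..0x1e] <- [2e 57 0b]
D2: mem[0x2c..0x2f] <- [7e 8b 99 24]
D3: mem[0x02..0x03] <- [30 5d]
D4: mem[0x2c..0x2d] <- [72 82]
D5: mem[0x2d..0x2f] <- [57 0b 34]
query mem[0x16]=0x16, mem[0x03]=0x5d, mem[0x15]=0x5a, mem[0x2e]=0x0b, mem[0x1d]=0x57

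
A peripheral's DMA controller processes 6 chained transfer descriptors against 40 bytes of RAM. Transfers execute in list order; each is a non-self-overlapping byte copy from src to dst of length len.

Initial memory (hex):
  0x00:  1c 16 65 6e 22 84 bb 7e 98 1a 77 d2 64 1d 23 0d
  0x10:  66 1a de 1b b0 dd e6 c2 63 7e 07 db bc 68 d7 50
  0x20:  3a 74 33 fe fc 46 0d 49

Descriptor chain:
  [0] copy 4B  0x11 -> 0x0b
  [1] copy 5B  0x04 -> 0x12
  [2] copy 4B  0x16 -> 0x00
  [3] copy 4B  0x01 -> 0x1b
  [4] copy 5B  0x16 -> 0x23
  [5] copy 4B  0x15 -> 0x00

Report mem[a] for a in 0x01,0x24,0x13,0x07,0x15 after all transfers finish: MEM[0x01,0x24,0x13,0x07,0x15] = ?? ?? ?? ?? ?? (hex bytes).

#0 dst[0x0b+4] := {0x1a,0xde,0x1b,0xb0}
#1 dst[0x12+5] := {0x22,0x84,0xbb,0x7e,0x98}
#2 dst[0x00+4] := {0x98,0xc2,0x63,0x7e}
#3 dst[0x1b+4] := {0xc2,0x63,0x7e,0x22}
#4 dst[0x23+5] := {0x98,0xc2,0x63,0x7e,0x07}
#5 dst[0x00+4] := {0x7e,0x98,0xc2,0x63}
query mem[0x01]=0x98, mem[0x24]=0xc2, mem[0x13]=0x84, mem[0x07]=0x7e, mem[0x15]=0x7e

MEM[0x01,0x24,0x13,0x07,0x15] = 98 c2 84 7e 7e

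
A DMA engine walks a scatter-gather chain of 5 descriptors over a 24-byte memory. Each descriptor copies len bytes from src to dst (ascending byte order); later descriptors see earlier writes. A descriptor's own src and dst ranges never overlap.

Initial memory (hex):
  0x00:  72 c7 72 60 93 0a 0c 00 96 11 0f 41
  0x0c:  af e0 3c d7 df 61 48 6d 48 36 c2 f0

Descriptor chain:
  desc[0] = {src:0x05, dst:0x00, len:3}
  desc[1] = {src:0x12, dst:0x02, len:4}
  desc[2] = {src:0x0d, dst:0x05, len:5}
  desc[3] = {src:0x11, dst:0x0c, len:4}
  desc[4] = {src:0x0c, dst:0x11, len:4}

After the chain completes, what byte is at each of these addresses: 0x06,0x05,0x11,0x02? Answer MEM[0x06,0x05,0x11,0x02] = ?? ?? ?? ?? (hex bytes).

MEM[0x06,0x05,0x11,0x02] = 3c e0 61 48

[0] 0x05->0x00 len=3 : 0a 0c 00
[1] 0x12->0x02 len=4 : 48 6d 48 36
[2] 0x0d->0x05 len=5 : e0 3c d7 df 61
[3] 0x11->0x0c len=4 : 61 48 6d 48
[4] 0x0c->0x11 len=4 : 61 48 6d 48
query mem[0x06]=0x3c, mem[0x05]=0xe0, mem[0x11]=0x61, mem[0x02]=0x48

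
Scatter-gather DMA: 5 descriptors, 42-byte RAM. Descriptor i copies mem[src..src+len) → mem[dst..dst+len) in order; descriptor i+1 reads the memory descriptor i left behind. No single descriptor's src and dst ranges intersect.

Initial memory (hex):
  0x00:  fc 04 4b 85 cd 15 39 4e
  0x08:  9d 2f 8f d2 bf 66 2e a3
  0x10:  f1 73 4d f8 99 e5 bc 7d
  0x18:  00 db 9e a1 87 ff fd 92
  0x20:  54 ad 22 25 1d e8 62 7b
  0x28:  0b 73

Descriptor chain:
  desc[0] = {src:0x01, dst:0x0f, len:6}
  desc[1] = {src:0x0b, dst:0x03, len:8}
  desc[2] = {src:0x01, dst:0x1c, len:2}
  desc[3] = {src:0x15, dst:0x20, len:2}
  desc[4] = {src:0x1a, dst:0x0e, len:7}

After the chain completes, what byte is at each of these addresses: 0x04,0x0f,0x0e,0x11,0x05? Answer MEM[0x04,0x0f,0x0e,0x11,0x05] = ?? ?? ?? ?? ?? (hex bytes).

  after D0: wrote 6B at 0x0f = 044b85cd1539
  after D1: wrote 8B at 0x03 = d2bf662e044b85cd
  after D2: wrote 2B at 0x1c = 044b
  after D3: wrote 2B at 0x20 = e5bc
  after D4: wrote 7B at 0x0e = 9ea1044bfd92e5
query mem[0x04]=0xbf, mem[0x0f]=0xa1, mem[0x0e]=0x9e, mem[0x11]=0x4b, mem[0x05]=0x66

MEM[0x04,0x0f,0x0e,0x11,0x05] = bf a1 9e 4b 66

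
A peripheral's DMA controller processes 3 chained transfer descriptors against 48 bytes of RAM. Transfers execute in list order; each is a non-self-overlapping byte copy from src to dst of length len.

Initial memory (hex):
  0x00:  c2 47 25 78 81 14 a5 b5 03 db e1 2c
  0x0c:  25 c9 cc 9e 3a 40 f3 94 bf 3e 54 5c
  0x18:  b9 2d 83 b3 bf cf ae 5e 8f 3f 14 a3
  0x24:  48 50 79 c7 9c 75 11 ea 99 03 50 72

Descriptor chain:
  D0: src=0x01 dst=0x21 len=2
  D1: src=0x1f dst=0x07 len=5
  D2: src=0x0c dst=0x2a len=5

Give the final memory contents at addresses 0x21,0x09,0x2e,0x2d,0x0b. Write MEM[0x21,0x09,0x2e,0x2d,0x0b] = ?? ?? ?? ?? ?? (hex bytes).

#0 dst[0x21+2] := {0x47,0x25}
#1 dst[0x07+5] := {0x5e,0x8f,0x47,0x25,0xa3}
#2 dst[0x2a+5] := {0x25,0xc9,0xcc,0x9e,0x3a}
query mem[0x21]=0x47, mem[0x09]=0x47, mem[0x2e]=0x3a, mem[0x2d]=0x9e, mem[0x0b]=0xa3

MEM[0x21,0x09,0x2e,0x2d,0x0b] = 47 47 3a 9e a3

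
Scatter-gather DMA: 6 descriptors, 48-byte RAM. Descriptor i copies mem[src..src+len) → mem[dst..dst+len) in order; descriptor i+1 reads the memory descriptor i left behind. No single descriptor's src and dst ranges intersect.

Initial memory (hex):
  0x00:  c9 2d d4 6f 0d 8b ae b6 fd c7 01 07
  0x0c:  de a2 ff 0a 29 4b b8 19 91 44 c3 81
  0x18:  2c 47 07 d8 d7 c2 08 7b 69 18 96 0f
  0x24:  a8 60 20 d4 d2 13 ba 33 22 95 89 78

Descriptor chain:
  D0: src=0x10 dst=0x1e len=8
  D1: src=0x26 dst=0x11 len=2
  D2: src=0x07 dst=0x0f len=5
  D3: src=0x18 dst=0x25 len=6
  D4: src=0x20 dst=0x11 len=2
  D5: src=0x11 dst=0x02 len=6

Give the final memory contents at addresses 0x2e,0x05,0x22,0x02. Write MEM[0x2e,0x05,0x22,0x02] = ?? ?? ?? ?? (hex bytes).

MEM[0x2e,0x05,0x22,0x02] = 89 91 91 b8

[0] 0x10->0x1e len=8 : 29 4b b8 19 91 44 c3 81
[1] 0x26->0x11 len=2 : 20 d4
[2] 0x07->0x0f len=5 : b6 fd c7 01 07
[3] 0x18->0x25 len=6 : 2c 47 07 d8 d7 c2
[4] 0x20->0x11 len=2 : b8 19
[5] 0x11->0x02 len=6 : b8 19 07 91 44 c3
query mem[0x2e]=0x89, mem[0x05]=0x91, mem[0x22]=0x91, mem[0x02]=0xb8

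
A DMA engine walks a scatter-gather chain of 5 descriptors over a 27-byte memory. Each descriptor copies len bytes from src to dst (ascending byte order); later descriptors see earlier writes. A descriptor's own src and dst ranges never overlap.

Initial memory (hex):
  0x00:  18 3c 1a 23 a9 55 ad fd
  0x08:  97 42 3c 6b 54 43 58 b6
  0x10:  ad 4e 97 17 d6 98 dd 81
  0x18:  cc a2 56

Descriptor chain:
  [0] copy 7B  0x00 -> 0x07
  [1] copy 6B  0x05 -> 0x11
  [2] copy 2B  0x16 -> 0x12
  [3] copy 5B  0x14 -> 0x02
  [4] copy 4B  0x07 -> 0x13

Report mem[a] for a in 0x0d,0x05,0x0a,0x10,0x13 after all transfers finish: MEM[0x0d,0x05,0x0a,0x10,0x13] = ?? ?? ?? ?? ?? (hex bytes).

MEM[0x0d,0x05,0x0a,0x10,0x13] = ad 81 23 ad 18

D0: mem[0x07..0x0d] <- [18 3c 1a 23 a9 55 ad]
D1: mem[0x11..0x16] <- [55 ad 18 3c 1a 23]
D2: mem[0x12..0x13] <- [23 81]
D3: mem[0x02..0x06] <- [3c 1a 23 81 cc]
D4: mem[0x13..0x16] <- [18 3c 1a 23]
query mem[0x0d]=0xad, mem[0x05]=0x81, mem[0x0a]=0x23, mem[0x10]=0xad, mem[0x13]=0x18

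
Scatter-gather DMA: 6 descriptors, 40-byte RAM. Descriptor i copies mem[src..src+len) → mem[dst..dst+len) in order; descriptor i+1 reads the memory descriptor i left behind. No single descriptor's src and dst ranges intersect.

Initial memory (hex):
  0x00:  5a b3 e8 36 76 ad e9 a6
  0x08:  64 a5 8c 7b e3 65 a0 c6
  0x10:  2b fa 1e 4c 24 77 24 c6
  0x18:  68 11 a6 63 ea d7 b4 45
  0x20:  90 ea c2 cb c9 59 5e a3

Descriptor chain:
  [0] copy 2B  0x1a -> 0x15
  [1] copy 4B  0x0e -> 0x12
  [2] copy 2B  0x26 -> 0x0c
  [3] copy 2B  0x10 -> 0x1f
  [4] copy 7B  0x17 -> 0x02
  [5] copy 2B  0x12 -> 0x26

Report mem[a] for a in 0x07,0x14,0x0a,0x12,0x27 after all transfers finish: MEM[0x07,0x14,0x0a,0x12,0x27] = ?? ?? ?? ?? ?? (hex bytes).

[0] 0x1a->0x15 len=2 : a6 63
[1] 0x0e->0x12 len=4 : a0 c6 2b fa
[2] 0x26->0x0c len=2 : 5e a3
[3] 0x10->0x1f len=2 : 2b fa
[4] 0x17->0x02 len=7 : c6 68 11 a6 63 ea d7
[5] 0x12->0x26 len=2 : a0 c6
query mem[0x07]=0xea, mem[0x14]=0x2b, mem[0x0a]=0x8c, mem[0x12]=0xa0, mem[0x27]=0xc6

MEM[0x07,0x14,0x0a,0x12,0x27] = ea 2b 8c a0 c6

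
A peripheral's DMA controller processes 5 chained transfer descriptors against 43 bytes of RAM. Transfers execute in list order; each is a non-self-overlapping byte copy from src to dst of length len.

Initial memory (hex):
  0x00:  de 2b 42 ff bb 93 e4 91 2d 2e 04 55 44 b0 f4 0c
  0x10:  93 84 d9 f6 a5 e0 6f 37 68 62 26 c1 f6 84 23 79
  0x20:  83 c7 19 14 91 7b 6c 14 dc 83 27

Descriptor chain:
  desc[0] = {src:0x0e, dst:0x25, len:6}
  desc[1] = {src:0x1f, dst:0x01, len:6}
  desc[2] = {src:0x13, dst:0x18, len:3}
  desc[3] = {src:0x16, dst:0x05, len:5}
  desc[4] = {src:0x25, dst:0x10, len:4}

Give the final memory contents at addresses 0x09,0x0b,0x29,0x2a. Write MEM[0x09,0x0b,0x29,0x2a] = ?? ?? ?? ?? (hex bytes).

MEM[0x09,0x0b,0x29,0x2a] = e0 55 d9 f6

[0] 0x0e->0x25 len=6 : f4 0c 93 84 d9 f6
[1] 0x1f->0x01 len=6 : 79 83 c7 19 14 91
[2] 0x13->0x18 len=3 : f6 a5 e0
[3] 0x16->0x05 len=5 : 6f 37 f6 a5 e0
[4] 0x25->0x10 len=4 : f4 0c 93 84
query mem[0x09]=0xe0, mem[0x0b]=0x55, mem[0x29]=0xd9, mem[0x2a]=0xf6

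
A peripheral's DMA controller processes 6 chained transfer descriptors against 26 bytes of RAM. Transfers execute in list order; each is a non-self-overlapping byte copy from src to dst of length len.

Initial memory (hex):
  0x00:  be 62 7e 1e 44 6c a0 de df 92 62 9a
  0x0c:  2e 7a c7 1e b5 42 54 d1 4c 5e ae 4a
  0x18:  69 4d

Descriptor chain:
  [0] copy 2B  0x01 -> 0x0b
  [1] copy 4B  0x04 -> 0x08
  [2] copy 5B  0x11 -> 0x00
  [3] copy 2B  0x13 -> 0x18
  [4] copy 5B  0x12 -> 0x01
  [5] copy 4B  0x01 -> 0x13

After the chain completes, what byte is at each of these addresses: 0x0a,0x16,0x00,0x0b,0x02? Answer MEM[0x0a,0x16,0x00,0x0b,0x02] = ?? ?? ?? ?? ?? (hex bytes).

MEM[0x0a,0x16,0x00,0x0b,0x02] = a0 5e 42 de d1

D0: mem[0x0b..0x0c] <- [62 7e]
D1: mem[0x08..0x0b] <- [44 6c a0 de]
D2: mem[0x00..0x04] <- [42 54 d1 4c 5e]
D3: mem[0x18..0x19] <- [d1 4c]
D4: mem[0x01..0x05] <- [54 d1 4c 5e ae]
D5: mem[0x13..0x16] <- [54 d1 4c 5e]
query mem[0x0a]=0xa0, mem[0x16]=0x5e, mem[0x00]=0x42, mem[0x0b]=0xde, mem[0x02]=0xd1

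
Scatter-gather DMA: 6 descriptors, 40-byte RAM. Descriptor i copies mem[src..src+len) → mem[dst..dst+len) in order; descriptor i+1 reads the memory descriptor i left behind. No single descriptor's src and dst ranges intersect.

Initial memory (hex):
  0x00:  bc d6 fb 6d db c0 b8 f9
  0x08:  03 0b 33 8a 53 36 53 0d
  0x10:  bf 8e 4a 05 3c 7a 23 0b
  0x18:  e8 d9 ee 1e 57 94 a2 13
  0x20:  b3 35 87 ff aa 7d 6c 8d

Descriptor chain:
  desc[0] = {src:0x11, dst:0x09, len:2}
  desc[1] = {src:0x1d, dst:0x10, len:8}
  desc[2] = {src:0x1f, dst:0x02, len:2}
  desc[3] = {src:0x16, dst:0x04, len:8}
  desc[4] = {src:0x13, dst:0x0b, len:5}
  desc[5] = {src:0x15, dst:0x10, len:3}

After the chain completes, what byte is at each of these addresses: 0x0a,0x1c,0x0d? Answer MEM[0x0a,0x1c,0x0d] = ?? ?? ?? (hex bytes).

MEM[0x0a,0x1c,0x0d] = 57 57 87

  after D0: wrote 2B at 0x09 = 8e4a
  after D1: wrote 8B at 0x10 = 94a213b33587ffaa
  after D2: wrote 2B at 0x02 = 13b3
  after D3: wrote 8B at 0x04 = ffaae8d9ee1e5794
  after D4: wrote 5B at 0x0b = b33587ffaa
  after D5: wrote 3B at 0x10 = 87ffaa
query mem[0x0a]=0x57, mem[0x1c]=0x57, mem[0x0d]=0x87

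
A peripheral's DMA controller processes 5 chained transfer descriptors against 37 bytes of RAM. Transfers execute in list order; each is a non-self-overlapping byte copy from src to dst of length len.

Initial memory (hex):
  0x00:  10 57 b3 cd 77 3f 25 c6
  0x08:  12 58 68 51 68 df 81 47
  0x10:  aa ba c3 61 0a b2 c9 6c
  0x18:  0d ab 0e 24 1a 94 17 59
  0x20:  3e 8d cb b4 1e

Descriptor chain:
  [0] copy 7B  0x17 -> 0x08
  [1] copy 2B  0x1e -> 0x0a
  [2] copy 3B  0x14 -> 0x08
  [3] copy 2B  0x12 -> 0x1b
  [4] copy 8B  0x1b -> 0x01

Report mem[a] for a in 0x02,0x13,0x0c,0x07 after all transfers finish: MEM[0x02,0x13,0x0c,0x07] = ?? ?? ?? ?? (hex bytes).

MEM[0x02,0x13,0x0c,0x07] = 61 61 24 8d

  after D0: wrote 7B at 0x08 = 6c0dab0e241a94
  after D1: wrote 2B at 0x0a = 1759
  after D2: wrote 3B at 0x08 = 0ab2c9
  after D3: wrote 2B at 0x1b = c361
  after D4: wrote 8B at 0x01 = c3619417593e8dcb
query mem[0x02]=0x61, mem[0x13]=0x61, mem[0x0c]=0x24, mem[0x07]=0x8d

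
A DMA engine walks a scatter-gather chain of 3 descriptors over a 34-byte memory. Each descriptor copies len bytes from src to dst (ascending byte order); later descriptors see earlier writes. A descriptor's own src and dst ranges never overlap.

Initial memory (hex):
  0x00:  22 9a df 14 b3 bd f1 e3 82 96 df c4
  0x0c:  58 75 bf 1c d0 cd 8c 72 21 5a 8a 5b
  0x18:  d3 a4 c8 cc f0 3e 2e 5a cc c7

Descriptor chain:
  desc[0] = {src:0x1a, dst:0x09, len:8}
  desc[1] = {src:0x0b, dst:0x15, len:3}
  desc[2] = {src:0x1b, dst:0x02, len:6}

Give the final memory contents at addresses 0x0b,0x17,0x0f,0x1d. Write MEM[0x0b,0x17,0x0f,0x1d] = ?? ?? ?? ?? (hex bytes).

MEM[0x0b,0x17,0x0f,0x1d] = f0 2e cc 3e

D0: mem[0x09..0x10] <- [c8 cc f0 3e 2e 5a cc c7]
D1: mem[0x15..0x17] <- [f0 3e 2e]
D2: mem[0x02..0x07] <- [cc f0 3e 2e 5a cc]
query mem[0x0b]=0xf0, mem[0x17]=0x2e, mem[0x0f]=0xcc, mem[0x1d]=0x3e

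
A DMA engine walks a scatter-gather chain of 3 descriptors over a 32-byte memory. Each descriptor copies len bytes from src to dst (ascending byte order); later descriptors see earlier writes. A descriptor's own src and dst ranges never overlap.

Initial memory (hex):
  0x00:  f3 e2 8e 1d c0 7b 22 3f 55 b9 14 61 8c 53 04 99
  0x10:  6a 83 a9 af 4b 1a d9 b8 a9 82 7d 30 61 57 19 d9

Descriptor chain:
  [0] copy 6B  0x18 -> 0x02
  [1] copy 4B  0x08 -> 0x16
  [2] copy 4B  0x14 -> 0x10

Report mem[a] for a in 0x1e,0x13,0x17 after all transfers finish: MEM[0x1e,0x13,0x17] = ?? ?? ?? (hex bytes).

#0 dst[0x02+6] := {0xa9,0x82,0x7d,0x30,0x61,0x57}
#1 dst[0x16+4] := {0x55,0xb9,0x14,0x61}
#2 dst[0x10+4] := {0x4b,0x1a,0x55,0xb9}
query mem[0x1e]=0x19, mem[0x13]=0xb9, mem[0x17]=0xb9

MEM[0x1e,0x13,0x17] = 19 b9 b9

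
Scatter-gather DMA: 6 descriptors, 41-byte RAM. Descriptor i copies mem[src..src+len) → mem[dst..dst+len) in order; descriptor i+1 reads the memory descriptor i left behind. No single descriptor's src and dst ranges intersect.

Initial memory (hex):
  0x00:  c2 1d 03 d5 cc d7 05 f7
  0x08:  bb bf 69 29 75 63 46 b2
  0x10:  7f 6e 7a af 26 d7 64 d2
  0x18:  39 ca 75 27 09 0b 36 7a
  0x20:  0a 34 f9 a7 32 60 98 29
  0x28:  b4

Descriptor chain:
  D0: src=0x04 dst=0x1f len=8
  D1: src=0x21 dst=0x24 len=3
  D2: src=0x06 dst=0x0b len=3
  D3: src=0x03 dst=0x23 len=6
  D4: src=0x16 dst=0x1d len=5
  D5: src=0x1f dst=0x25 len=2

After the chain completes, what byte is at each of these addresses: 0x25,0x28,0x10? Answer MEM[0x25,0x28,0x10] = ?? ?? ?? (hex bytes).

MEM[0x25,0x28,0x10] = 39 bb 7f

[0] 0x04->0x1f len=8 : cc d7 05 f7 bb bf 69 29
[1] 0x21->0x24 len=3 : 05 f7 bb
[2] 0x06->0x0b len=3 : 05 f7 bb
[3] 0x03->0x23 len=6 : d5 cc d7 05 f7 bb
[4] 0x16->0x1d len=5 : 64 d2 39 ca 75
[5] 0x1f->0x25 len=2 : 39 ca
query mem[0x25]=0x39, mem[0x28]=0xbb, mem[0x10]=0x7f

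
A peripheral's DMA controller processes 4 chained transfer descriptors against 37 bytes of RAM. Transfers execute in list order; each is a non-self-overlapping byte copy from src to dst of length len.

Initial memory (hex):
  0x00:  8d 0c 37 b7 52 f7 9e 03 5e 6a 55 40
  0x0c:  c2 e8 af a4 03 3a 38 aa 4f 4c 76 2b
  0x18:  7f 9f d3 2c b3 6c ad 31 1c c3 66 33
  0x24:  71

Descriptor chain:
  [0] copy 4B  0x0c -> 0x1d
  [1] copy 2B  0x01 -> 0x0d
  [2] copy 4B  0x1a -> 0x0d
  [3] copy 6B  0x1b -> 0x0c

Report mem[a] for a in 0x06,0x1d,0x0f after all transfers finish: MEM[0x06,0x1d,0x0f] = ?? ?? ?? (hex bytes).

MEM[0x06,0x1d,0x0f] = 9e c2 e8

  after D0: wrote 4B at 0x1d = c2e8afa4
  after D1: wrote 2B at 0x0d = 0c37
  after D2: wrote 4B at 0x0d = d32cb3c2
  after D3: wrote 6B at 0x0c = 2cb3c2e8afa4
query mem[0x06]=0x9e, mem[0x1d]=0xc2, mem[0x0f]=0xe8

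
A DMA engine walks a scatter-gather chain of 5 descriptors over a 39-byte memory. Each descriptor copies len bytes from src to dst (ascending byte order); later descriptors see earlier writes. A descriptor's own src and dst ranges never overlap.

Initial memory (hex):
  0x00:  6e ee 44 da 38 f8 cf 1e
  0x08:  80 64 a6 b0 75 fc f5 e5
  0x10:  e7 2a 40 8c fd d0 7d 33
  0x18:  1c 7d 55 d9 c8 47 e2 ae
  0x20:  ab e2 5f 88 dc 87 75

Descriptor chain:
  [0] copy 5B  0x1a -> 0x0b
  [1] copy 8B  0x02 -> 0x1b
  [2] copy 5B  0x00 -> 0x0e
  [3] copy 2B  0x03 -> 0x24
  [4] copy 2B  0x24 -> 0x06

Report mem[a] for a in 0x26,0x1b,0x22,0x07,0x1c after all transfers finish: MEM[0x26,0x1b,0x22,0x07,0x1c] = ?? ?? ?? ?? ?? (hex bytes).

MEM[0x26,0x1b,0x22,0x07,0x1c] = 75 44 64 38 da

D0: mem[0x0b..0x0f] <- [55 d9 c8 47 e2]
D1: mem[0x1b..0x22] <- [44 da 38 f8 cf 1e 80 64]
D2: mem[0x0e..0x12] <- [6e ee 44 da 38]
D3: mem[0x24..0x25] <- [da 38]
D4: mem[0x06..0x07] <- [da 38]
query mem[0x26]=0x75, mem[0x1b]=0x44, mem[0x22]=0x64, mem[0x07]=0x38, mem[0x1c]=0xda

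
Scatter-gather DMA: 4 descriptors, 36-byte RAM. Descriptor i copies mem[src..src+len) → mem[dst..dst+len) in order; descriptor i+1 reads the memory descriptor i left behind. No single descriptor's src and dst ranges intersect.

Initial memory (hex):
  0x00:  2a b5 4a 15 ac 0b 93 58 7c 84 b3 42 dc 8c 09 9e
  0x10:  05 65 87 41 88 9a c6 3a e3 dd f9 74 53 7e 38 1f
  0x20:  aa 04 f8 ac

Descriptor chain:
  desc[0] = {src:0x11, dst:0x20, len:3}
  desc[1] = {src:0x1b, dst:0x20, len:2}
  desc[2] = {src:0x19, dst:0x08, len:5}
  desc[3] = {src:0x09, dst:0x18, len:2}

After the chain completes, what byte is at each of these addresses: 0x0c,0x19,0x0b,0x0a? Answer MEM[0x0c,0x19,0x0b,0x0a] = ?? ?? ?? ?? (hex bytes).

MEM[0x0c,0x19,0x0b,0x0a] = 7e 74 53 74

#0 dst[0x20+3] := {0x65,0x87,0x41}
#1 dst[0x20+2] := {0x74,0x53}
#2 dst[0x08+5] := {0xdd,0xf9,0x74,0x53,0x7e}
#3 dst[0x18+2] := {0xf9,0x74}
query mem[0x0c]=0x7e, mem[0x19]=0x74, mem[0x0b]=0x53, mem[0x0a]=0x74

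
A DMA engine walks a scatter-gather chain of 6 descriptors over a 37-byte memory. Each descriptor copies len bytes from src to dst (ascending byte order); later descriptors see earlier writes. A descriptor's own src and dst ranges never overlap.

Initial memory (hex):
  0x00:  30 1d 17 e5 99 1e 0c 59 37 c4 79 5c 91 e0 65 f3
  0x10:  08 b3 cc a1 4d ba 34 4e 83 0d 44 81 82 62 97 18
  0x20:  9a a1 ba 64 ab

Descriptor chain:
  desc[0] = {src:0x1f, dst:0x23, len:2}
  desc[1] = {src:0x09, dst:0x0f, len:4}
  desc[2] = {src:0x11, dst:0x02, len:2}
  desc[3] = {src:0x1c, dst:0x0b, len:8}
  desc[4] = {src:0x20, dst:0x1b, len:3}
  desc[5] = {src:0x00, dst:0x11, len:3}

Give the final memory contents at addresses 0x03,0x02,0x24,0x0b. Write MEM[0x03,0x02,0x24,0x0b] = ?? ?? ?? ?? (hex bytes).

MEM[0x03,0x02,0x24,0x0b] = 91 5c 9a 82

#0 dst[0x23+2] := {0x18,0x9a}
#1 dst[0x0f+4] := {0xc4,0x79,0x5c,0x91}
#2 dst[0x02+2] := {0x5c,0x91}
#3 dst[0x0b+8] := {0x82,0x62,0x97,0x18,0x9a,0xa1,0xba,0x18}
#4 dst[0x1b+3] := {0x9a,0xa1,0xba}
#5 dst[0x11+3] := {0x30,0x1d,0x5c}
query mem[0x03]=0x91, mem[0x02]=0x5c, mem[0x24]=0x9a, mem[0x0b]=0x82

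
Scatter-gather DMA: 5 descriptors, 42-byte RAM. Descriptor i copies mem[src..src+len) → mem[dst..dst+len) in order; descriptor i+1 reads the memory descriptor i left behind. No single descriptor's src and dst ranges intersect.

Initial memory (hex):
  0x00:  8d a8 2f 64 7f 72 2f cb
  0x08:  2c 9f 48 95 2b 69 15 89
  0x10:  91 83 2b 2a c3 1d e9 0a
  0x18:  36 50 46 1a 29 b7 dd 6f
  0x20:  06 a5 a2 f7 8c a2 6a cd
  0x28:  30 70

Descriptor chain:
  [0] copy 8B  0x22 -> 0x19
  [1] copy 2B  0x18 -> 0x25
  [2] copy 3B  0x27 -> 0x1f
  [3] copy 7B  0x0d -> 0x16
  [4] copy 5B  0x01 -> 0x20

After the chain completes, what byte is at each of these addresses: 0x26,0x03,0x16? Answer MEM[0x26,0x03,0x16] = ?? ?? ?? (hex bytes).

MEM[0x26,0x03,0x16] = a2 64 69

  after D0: wrote 8B at 0x19 = a2f78ca26acd3070
  after D1: wrote 2B at 0x25 = 36a2
  after D2: wrote 3B at 0x1f = cd3070
  after D3: wrote 7B at 0x16 = 69158991832b2a
  after D4: wrote 5B at 0x20 = a82f647f72
query mem[0x26]=0xa2, mem[0x03]=0x64, mem[0x16]=0x69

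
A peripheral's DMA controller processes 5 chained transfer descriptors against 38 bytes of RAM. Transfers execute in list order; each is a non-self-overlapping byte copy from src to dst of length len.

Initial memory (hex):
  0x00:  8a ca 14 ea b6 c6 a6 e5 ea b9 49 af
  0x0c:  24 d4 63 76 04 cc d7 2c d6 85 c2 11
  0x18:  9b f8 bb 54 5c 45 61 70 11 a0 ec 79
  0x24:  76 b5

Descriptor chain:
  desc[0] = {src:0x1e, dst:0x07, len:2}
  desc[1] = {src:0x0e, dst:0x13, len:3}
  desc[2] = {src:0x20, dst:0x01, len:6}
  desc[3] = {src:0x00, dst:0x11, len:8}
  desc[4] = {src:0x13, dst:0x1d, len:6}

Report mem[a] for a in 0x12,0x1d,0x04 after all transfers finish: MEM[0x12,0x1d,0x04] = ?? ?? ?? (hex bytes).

MEM[0x12,0x1d,0x04] = 11 a0 79

D0: mem[0x07..0x08] <- [61 70]
D1: mem[0x13..0x15] <- [63 76 04]
D2: mem[0x01..0x06] <- [11 a0 ec 79 76 b5]
D3: mem[0x11..0x18] <- [8a 11 a0 ec 79 76 b5 61]
D4: mem[0x1d..0x22] <- [a0 ec 79 76 b5 61]
query mem[0x12]=0x11, mem[0x1d]=0xa0, mem[0x04]=0x79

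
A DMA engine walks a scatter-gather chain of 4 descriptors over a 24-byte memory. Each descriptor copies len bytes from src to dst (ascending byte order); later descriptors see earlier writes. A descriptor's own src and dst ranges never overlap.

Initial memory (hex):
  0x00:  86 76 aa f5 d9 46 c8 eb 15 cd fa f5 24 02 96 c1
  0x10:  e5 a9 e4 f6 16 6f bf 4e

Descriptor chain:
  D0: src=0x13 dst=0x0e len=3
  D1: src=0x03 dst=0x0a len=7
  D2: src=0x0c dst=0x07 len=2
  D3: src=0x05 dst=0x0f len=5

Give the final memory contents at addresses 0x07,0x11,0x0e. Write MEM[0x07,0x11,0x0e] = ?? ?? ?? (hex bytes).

#0 dst[0x0e+3] := {0xf6,0x16,0x6f}
#1 dst[0x0a+7] := {0xf5,0xd9,0x46,0xc8,0xeb,0x15,0xcd}
#2 dst[0x07+2] := {0x46,0xc8}
#3 dst[0x0f+5] := {0x46,0xc8,0x46,0xc8,0xcd}
query mem[0x07]=0x46, mem[0x11]=0x46, mem[0x0e]=0xeb

MEM[0x07,0x11,0x0e] = 46 46 eb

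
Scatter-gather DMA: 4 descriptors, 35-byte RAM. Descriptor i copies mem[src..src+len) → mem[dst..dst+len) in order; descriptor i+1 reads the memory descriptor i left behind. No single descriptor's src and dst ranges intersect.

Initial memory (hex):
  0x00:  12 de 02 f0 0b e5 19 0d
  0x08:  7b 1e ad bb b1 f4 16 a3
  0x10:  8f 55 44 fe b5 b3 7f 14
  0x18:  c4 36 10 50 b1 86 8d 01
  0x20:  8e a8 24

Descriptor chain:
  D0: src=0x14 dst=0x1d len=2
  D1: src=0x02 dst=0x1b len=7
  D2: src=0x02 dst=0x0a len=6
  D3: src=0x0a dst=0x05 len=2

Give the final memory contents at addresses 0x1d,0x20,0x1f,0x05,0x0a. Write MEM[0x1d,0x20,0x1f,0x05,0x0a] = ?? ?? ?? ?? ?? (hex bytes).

D0: mem[0x1d..0x1e] <- [b5 b3]
D1: mem[0x1b..0x21] <- [02 f0 0b e5 19 0d 7b]
D2: mem[0x0a..0x0f] <- [02 f0 0b e5 19 0d]
D3: mem[0x05..0x06] <- [02 f0]
query mem[0x1d]=0x0b, mem[0x20]=0x0d, mem[0x1f]=0x19, mem[0x05]=0x02, mem[0x0a]=0x02

MEM[0x1d,0x20,0x1f,0x05,0x0a] = 0b 0d 19 02 02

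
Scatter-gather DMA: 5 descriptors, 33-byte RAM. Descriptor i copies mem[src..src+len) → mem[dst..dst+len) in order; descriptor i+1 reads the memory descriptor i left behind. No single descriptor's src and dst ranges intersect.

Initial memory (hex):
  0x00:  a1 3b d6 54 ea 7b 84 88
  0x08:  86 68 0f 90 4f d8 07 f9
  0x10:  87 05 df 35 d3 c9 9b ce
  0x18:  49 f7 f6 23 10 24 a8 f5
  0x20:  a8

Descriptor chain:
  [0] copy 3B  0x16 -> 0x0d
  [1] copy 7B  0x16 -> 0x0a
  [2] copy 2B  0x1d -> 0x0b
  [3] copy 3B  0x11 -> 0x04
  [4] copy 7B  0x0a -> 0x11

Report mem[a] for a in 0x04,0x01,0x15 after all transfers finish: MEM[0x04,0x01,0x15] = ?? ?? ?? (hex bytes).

#0 dst[0x0d+3] := {0x9b,0xce,0x49}
#1 dst[0x0a+7] := {0x9b,0xce,0x49,0xf7,0xf6,0x23,0x10}
#2 dst[0x0b+2] := {0x24,0xa8}
#3 dst[0x04+3] := {0x05,0xdf,0x35}
#4 dst[0x11+7] := {0x9b,0x24,0xa8,0xf7,0xf6,0x23,0x10}
query mem[0x04]=0x05, mem[0x01]=0x3b, mem[0x15]=0xf6

MEM[0x04,0x01,0x15] = 05 3b f6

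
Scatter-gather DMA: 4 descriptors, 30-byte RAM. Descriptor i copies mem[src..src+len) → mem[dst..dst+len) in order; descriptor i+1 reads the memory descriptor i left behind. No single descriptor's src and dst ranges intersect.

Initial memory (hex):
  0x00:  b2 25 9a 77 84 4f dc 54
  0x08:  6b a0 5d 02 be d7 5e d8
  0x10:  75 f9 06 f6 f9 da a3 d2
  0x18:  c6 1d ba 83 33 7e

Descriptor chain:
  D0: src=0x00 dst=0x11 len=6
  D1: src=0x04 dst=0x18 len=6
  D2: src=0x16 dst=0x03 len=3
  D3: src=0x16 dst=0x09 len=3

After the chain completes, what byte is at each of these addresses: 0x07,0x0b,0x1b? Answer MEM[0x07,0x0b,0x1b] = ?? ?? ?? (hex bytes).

MEM[0x07,0x0b,0x1b] = 54 84 54

[0] 0x00->0x11 len=6 : b2 25 9a 77 84 4f
[1] 0x04->0x18 len=6 : 84 4f dc 54 6b a0
[2] 0x16->0x03 len=3 : 4f d2 84
[3] 0x16->0x09 len=3 : 4f d2 84
query mem[0x07]=0x54, mem[0x0b]=0x84, mem[0x1b]=0x54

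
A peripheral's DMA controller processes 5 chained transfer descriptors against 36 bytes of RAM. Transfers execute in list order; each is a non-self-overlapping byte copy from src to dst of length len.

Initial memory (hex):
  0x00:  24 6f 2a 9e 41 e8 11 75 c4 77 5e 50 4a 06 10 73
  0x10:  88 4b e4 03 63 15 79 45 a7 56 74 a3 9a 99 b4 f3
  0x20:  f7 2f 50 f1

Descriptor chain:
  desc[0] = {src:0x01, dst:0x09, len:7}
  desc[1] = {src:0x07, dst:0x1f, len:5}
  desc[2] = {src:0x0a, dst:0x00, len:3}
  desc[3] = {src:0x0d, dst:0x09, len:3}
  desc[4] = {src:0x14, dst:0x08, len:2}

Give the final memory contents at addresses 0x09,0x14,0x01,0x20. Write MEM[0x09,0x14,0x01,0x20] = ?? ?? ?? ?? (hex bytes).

MEM[0x09,0x14,0x01,0x20] = 15 63 9e c4

#0 dst[0x09+7] := {0x6f,0x2a,0x9e,0x41,0xe8,0x11,0x75}
#1 dst[0x1f+5] := {0x75,0xc4,0x6f,0x2a,0x9e}
#2 dst[0x00+3] := {0x2a,0x9e,0x41}
#3 dst[0x09+3] := {0xe8,0x11,0x75}
#4 dst[0x08+2] := {0x63,0x15}
query mem[0x09]=0x15, mem[0x14]=0x63, mem[0x01]=0x9e, mem[0x20]=0xc4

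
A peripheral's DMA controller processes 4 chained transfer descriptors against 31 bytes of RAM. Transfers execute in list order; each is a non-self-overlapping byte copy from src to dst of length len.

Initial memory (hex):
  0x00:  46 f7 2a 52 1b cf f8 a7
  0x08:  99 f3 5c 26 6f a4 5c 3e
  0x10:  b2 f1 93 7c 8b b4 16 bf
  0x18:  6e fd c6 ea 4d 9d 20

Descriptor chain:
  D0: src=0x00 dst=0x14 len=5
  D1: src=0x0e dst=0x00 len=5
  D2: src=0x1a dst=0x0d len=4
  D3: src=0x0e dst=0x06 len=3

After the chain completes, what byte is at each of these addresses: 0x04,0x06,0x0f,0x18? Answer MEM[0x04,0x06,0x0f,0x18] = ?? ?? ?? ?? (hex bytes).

#0 dst[0x14+5] := {0x46,0xf7,0x2a,0x52,0x1b}
#1 dst[0x00+5] := {0x5c,0x3e,0xb2,0xf1,0x93}
#2 dst[0x0d+4] := {0xc6,0xea,0x4d,0x9d}
#3 dst[0x06+3] := {0xea,0x4d,0x9d}
query mem[0x04]=0x93, mem[0x06]=0xea, mem[0x0f]=0x4d, mem[0x18]=0x1b

MEM[0x04,0x06,0x0f,0x18] = 93 ea 4d 1b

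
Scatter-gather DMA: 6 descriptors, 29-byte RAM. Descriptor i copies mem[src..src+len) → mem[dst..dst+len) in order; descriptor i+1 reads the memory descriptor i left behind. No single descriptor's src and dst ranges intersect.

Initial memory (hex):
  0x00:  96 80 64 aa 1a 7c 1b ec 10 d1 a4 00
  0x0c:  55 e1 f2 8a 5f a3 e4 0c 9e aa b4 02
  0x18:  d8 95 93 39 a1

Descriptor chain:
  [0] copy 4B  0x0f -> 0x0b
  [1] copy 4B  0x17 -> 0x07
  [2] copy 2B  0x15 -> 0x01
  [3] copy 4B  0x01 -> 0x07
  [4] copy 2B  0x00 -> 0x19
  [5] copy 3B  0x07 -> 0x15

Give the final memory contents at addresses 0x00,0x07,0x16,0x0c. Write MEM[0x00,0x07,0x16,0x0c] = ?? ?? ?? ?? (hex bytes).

MEM[0x00,0x07,0x16,0x0c] = 96 aa b4 5f

D0: mem[0x0b..0x0e] <- [8a 5f a3 e4]
D1: mem[0x07..0x0a] <- [02 d8 95 93]
D2: mem[0x01..0x02] <- [aa b4]
D3: mem[0x07..0x0a] <- [aa b4 aa 1a]
D4: mem[0x19..0x1a] <- [96 aa]
D5: mem[0x15..0x17] <- [aa b4 aa]
query mem[0x00]=0x96, mem[0x07]=0xaa, mem[0x16]=0xb4, mem[0x0c]=0x5f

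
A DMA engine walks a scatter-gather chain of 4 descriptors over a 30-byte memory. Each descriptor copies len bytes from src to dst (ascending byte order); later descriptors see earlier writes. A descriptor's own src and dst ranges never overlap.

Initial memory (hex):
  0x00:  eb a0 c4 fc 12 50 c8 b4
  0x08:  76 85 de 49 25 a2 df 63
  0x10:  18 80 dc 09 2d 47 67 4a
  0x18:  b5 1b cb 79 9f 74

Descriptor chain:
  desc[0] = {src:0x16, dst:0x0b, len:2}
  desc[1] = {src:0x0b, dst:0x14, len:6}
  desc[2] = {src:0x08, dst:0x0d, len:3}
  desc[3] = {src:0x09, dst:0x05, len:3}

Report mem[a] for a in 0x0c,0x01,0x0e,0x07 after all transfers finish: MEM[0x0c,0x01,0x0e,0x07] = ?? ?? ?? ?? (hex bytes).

#0 dst[0x0b+2] := {0x67,0x4a}
#1 dst[0x14+6] := {0x67,0x4a,0xa2,0xdf,0x63,0x18}
#2 dst[0x0d+3] := {0x76,0x85,0xde}
#3 dst[0x05+3] := {0x85,0xde,0x67}
query mem[0x0c]=0x4a, mem[0x01]=0xa0, mem[0x0e]=0x85, mem[0x07]=0x67

MEM[0x0c,0x01,0x0e,0x07] = 4a a0 85 67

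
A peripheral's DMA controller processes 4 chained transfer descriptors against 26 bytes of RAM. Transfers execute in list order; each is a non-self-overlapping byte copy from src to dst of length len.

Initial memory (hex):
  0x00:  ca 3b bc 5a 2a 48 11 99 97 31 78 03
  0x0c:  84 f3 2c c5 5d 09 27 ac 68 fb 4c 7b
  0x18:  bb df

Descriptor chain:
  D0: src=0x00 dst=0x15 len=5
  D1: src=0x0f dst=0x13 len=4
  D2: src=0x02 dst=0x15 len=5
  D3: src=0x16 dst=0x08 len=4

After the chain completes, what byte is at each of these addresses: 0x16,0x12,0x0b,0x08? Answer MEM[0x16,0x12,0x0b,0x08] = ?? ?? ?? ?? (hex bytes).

[0] 0x00->0x15 len=5 : ca 3b bc 5a 2a
[1] 0x0f->0x13 len=4 : c5 5d 09 27
[2] 0x02->0x15 len=5 : bc 5a 2a 48 11
[3] 0x16->0x08 len=4 : 5a 2a 48 11
query mem[0x16]=0x5a, mem[0x12]=0x27, mem[0x0b]=0x11, mem[0x08]=0x5a

MEM[0x16,0x12,0x0b,0x08] = 5a 27 11 5a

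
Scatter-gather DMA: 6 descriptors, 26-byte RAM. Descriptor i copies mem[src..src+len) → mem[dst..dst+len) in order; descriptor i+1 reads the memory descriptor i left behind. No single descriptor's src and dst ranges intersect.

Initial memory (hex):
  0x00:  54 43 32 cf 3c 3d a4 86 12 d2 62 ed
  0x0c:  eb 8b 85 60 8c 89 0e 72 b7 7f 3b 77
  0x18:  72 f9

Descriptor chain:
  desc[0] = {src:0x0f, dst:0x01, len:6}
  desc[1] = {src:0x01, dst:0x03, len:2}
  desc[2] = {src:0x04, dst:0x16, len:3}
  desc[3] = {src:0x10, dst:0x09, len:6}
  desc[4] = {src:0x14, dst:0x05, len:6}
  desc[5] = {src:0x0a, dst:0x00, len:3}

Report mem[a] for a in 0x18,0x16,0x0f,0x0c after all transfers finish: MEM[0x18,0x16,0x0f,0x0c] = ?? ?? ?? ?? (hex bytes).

MEM[0x18,0x16,0x0f,0x0c] = b7 8c 60 72

#0 dst[0x01+6] := {0x60,0x8c,0x89,0x0e,0x72,0xb7}
#1 dst[0x03+2] := {0x60,0x8c}
#2 dst[0x16+3] := {0x8c,0x72,0xb7}
#3 dst[0x09+6] := {0x8c,0x89,0x0e,0x72,0xb7,0x7f}
#4 dst[0x05+6] := {0xb7,0x7f,0x8c,0x72,0xb7,0xf9}
#5 dst[0x00+3] := {0xf9,0x0e,0x72}
query mem[0x18]=0xb7, mem[0x16]=0x8c, mem[0x0f]=0x60, mem[0x0c]=0x72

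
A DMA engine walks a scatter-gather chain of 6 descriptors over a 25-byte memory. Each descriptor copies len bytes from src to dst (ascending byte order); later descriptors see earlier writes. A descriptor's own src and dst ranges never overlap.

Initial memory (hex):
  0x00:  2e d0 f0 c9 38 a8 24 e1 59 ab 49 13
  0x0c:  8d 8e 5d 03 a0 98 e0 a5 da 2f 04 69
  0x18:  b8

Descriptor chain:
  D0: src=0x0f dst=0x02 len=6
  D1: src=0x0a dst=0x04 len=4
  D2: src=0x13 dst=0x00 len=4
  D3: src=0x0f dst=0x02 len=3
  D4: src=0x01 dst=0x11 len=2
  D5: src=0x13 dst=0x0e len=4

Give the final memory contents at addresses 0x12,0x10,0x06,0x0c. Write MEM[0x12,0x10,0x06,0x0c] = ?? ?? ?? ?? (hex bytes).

  after D0: wrote 6B at 0x02 = 03a098e0a5da
  after D1: wrote 4B at 0x04 = 49138d8e
  after D2: wrote 4B at 0x00 = a5da2f04
  after D3: wrote 3B at 0x02 = 03a098
  after D4: wrote 2B at 0x11 = da03
  after D5: wrote 4B at 0x0e = a5da2f04
query mem[0x12]=0x03, mem[0x10]=0x2f, mem[0x06]=0x8d, mem[0x0c]=0x8d

MEM[0x12,0x10,0x06,0x0c] = 03 2f 8d 8d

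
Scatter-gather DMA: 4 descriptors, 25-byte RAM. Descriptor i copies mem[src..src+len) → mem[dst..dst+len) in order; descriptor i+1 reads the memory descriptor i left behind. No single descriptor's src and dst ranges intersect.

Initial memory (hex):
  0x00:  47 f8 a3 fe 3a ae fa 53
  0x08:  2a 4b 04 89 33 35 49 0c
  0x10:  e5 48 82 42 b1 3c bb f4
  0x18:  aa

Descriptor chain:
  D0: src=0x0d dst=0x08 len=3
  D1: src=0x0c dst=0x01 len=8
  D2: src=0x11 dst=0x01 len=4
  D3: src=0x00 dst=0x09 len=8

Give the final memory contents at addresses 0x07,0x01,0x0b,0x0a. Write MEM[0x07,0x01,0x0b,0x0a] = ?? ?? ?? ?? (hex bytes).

[0] 0x0d->0x08 len=3 : 35 49 0c
[1] 0x0c->0x01 len=8 : 33 35 49 0c e5 48 82 42
[2] 0x11->0x01 len=4 : 48 82 42 b1
[3] 0x00->0x09 len=8 : 47 48 82 42 b1 e5 48 82
query mem[0x07]=0x82, mem[0x01]=0x48, mem[0x0b]=0x82, mem[0x0a]=0x48

MEM[0x07,0x01,0x0b,0x0a] = 82 48 82 48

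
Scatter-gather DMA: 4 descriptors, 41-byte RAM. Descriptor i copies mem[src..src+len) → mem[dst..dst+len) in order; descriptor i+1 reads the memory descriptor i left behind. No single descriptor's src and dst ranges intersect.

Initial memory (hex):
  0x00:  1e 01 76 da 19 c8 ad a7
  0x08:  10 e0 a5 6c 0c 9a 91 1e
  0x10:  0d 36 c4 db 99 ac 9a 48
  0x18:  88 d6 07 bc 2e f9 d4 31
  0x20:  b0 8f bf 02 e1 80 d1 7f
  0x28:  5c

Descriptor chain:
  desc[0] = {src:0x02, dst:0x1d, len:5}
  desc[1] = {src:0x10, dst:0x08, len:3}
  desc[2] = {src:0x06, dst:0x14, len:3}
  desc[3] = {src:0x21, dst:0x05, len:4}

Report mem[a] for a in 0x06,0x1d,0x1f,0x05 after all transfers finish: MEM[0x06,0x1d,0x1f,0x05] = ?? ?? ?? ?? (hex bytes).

MEM[0x06,0x1d,0x1f,0x05] = bf 76 19 ad

D0: mem[0x1d..0x21] <- [76 da 19 c8 ad]
D1: mem[0x08..0x0a] <- [0d 36 c4]
D2: mem[0x14..0x16] <- [ad a7 0d]
D3: mem[0x05..0x08] <- [ad bf 02 e1]
query mem[0x06]=0xbf, mem[0x1d]=0x76, mem[0x1f]=0x19, mem[0x05]=0xad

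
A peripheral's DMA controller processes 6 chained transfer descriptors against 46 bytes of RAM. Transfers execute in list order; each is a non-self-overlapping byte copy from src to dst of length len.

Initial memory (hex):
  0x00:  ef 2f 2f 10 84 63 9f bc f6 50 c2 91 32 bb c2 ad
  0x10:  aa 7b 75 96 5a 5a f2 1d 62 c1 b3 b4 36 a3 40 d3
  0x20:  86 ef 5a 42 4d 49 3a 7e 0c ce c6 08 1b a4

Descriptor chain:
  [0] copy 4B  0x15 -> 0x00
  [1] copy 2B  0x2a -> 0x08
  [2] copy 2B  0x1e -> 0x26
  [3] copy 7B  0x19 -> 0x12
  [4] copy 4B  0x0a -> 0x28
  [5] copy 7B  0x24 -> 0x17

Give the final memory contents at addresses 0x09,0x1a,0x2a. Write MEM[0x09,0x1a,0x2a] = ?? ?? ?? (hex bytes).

MEM[0x09,0x1a,0x2a] = 08 d3 32

#0 dst[0x00+4] := {0x5a,0xf2,0x1d,0x62}
#1 dst[0x08+2] := {0xc6,0x08}
#2 dst[0x26+2] := {0x40,0xd3}
#3 dst[0x12+7] := {0xc1,0xb3,0xb4,0x36,0xa3,0x40,0xd3}
#4 dst[0x28+4] := {0xc2,0x91,0x32,0xbb}
#5 dst[0x17+7] := {0x4d,0x49,0x40,0xd3,0xc2,0x91,0x32}
query mem[0x09]=0x08, mem[0x1a]=0xd3, mem[0x2a]=0x32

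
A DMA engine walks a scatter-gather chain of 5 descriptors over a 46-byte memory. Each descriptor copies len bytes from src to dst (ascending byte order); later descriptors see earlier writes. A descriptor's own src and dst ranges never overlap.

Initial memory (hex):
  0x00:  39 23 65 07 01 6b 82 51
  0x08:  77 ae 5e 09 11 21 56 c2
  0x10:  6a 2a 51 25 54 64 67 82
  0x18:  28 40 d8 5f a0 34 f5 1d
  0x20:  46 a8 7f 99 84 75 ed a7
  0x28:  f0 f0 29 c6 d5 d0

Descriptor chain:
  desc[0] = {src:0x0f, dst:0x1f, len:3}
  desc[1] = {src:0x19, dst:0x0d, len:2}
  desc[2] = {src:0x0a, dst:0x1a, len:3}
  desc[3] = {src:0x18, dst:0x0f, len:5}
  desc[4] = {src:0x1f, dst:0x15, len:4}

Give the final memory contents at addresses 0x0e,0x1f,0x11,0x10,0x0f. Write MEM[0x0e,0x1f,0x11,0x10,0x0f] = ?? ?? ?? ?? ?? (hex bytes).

MEM[0x0e,0x1f,0x11,0x10,0x0f] = d8 c2 5e 40 28

[0] 0x0f->0x1f len=3 : c2 6a 2a
[1] 0x19->0x0d len=2 : 40 d8
[2] 0x0a->0x1a len=3 : 5e 09 11
[3] 0x18->0x0f len=5 : 28 40 5e 09 11
[4] 0x1f->0x15 len=4 : c2 6a 2a 7f
query mem[0x0e]=0xd8, mem[0x1f]=0xc2, mem[0x11]=0x5e, mem[0x10]=0x40, mem[0x0f]=0x28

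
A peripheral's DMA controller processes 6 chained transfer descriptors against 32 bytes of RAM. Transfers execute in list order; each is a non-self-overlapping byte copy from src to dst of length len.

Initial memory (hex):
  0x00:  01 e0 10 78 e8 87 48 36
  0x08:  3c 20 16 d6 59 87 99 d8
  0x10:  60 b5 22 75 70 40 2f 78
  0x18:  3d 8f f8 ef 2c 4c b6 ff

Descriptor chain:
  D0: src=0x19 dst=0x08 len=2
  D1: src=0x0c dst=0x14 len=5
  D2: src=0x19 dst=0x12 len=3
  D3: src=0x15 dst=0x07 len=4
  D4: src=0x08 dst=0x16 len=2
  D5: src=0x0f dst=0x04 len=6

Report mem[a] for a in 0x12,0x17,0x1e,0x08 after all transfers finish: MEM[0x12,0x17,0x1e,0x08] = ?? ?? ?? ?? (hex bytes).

MEM[0x12,0x17,0x1e,0x08] = 8f d8 b6 f8

[0] 0x19->0x08 len=2 : 8f f8
[1] 0x0c->0x14 len=5 : 59 87 99 d8 60
[2] 0x19->0x12 len=3 : 8f f8 ef
[3] 0x15->0x07 len=4 : 87 99 d8 60
[4] 0x08->0x16 len=2 : 99 d8
[5] 0x0f->0x04 len=6 : d8 60 b5 8f f8 ef
query mem[0x12]=0x8f, mem[0x17]=0xd8, mem[0x1e]=0xb6, mem[0x08]=0xf8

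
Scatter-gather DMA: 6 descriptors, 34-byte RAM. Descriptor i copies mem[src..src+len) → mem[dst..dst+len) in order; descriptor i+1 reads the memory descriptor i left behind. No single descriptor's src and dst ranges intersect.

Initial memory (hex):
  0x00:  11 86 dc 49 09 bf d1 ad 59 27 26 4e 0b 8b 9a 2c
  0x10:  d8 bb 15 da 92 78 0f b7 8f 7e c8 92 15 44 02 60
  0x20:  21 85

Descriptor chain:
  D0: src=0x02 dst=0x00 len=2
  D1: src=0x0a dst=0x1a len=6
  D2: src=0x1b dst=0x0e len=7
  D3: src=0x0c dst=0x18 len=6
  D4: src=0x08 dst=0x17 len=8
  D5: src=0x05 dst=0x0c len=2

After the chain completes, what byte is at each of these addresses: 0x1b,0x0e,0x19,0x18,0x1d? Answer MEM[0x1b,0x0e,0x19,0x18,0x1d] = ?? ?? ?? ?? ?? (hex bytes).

  after D0: wrote 2B at 0x00 = dc49
  after D1: wrote 6B at 0x1a = 264e0b8b9a2c
  after D2: wrote 7B at 0x0e = 4e0b8b9a2c2185
  after D3: wrote 6B at 0x18 = 0b8b4e0b8b9a
  after D4: wrote 8B at 0x17 = 5927264e0b8b4e0b
  after D5: wrote 2B at 0x0c = bfd1
query mem[0x1b]=0x0b, mem[0x0e]=0x4e, mem[0x19]=0x26, mem[0x18]=0x27, mem[0x1d]=0x4e

MEM[0x1b,0x0e,0x19,0x18,0x1d] = 0b 4e 26 27 4e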